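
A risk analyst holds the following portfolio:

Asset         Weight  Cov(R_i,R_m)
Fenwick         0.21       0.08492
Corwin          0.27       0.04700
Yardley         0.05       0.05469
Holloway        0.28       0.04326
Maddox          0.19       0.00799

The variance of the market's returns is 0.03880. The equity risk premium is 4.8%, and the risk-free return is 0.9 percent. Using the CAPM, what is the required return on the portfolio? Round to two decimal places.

6.70%

β_Fenwick = 0.08492 / 0.03880 = 2.1887
β_Corwin = 0.04700 / 0.03880 = 1.2113
β_Yardley = 0.05469 / 0.03880 = 1.4095
β_Holloway = 0.04326 / 0.03880 = 1.1149
β_Maddox = 0.00799 / 0.03880 = 0.2059
β_P = Σ w_i β_i = 0.21×2.1887 + 0.27×1.2113 + 0.05×1.4095 + 0.28×1.1149 + 0.19×0.2059 = 1.2084
E(R_P) = R_f + β_P × MRP = 0.9% + 1.2084 × 4.8% = 6.70%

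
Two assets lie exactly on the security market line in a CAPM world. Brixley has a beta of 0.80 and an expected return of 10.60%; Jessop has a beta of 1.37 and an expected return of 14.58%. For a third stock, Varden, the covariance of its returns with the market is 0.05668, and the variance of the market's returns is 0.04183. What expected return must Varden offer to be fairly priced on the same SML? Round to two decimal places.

MRP = (14.58% − 10.60%) / (1.37 − 0.80) = 6.9825%
R_f = 10.60% − 0.80 × 6.9825% = 5.0140%
β_Varden = Cov / Var(R_m) = 0.05668 / 0.04183 = 1.3550
E(R_Varden) = R_f + β × MRP = 5.0140% + 1.3550 × 6.9825% = 14.48%

14.48%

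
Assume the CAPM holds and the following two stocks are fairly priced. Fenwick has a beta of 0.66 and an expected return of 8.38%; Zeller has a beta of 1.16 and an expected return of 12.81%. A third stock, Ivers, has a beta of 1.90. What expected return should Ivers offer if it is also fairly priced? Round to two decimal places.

19.37%

MRP (SML slope) = (12.81% − 8.38%) / (1.16 − 0.66) = 4.43% / 0.50 = 8.8600%
R_f (intercept) = 8.38% − 0.66 × 8.8600% = 2.5324%
E(R_Ivers) = R_f + β × MRP = 2.5324% + 1.90 × 8.8600% = 19.37%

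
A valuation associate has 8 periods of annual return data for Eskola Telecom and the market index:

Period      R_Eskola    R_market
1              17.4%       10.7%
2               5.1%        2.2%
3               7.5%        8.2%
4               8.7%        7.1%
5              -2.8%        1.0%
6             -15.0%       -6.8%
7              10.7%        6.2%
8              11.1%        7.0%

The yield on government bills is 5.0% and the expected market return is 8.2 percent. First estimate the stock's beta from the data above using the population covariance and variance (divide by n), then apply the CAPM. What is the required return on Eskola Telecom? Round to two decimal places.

10.61%

Mean R_i = (17.4 + 5.1 + 7.5 + 8.7 − 2.8 − 15.0 + 10.7 + 11.1) / 8 = 5.3375%
Mean R_m = (10.7 + 2.2 + 8.2 + 7.1 + 1.0 − 6.8 + 6.2 + 7.0) / 8 = 4.4500%
Σ(R_i − R̄_i)(R_m − R̄_m) = 373.8950  ⇒  Cov = 373.8950 / 8 = 46.7369
Σ(R_m − R̄_m)² = 213.2400  ⇒  Var(R_m) = 213.2400 / 8 = 26.6550
β = Cov / Var(R_m) = 46.7369 / 26.6550 = 1.7534
MRP = 8.2% − 5.0% = 3.20%
E(R) = R_f + β × MRP = 5.0% + 1.7534 × 3.2% = 10.61%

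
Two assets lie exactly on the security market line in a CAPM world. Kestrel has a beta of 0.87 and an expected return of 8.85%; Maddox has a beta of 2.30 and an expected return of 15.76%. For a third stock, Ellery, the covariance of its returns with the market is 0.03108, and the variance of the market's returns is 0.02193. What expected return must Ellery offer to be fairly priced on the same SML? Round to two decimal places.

MRP = (15.76% − 8.85%) / (2.30 − 0.87) = 4.8322%
R_f = 8.85% − 0.87 × 4.8322% = 4.6460%
β_Ellery = Cov / Var(R_m) = 0.03108 / 0.02193 = 1.4172
E(R_Ellery) = R_f + β × MRP = 4.6460% + 1.4172 × 4.8322% = 11.49%

11.49%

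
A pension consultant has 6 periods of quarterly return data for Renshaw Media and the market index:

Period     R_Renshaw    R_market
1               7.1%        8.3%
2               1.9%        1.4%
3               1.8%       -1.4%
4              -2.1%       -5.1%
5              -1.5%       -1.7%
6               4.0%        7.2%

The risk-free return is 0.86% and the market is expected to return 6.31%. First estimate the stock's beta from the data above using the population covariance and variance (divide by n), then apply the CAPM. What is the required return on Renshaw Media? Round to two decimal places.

Mean R_i = (7.1 + 1.9 + 1.8 − 2.1 − 1.5 + 4.0) / 6 = 1.8667%
Mean R_m = (8.3 + 1.4 − 1.4 − 5.1 − 1.7 + 7.2) / 6 = 1.4500%
Σ(R_i − R̄_i)(R_m − R̄_m) = 84.8900  ⇒  Cov = 84.8900 / 6 = 14.1483
Σ(R_m − R̄_m)² = 140.9350  ⇒  Var(R_m) = 140.9350 / 6 = 23.4892
β = Cov / Var(R_m) = 14.1483 / 23.4892 = 0.6023
MRP = 6.31% − 0.86% = 5.45%
E(R) = R_f + β × MRP = 0.86% + 0.6023 × 5.45% = 4.14%

4.14%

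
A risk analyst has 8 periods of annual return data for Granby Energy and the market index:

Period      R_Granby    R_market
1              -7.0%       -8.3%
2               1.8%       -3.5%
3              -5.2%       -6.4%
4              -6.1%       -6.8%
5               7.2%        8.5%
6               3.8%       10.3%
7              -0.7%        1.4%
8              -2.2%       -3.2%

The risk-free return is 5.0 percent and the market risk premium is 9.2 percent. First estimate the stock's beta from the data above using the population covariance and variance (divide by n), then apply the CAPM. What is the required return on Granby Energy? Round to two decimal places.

Mean R_i = (-7.0 + 1.8 − 5.2 − 6.1 + 7.2 + 3.8 − 0.7 − 2.2) / 8 = -1.0500%
Mean R_m = (-8.3 − 3.5 − 6.4 − 6.8 + 8.5 + 10.3 + 1.4 − 3.2) / 8 = -1.0000%
Σ(R_i − R̄_i)(R_m − R̄_m) = 224.5600  ⇒  Cov = 224.5600 / 8 = 28.0700
Σ(R_m − R̄_m)² = 350.8800  ⇒  Var(R_m) = 350.8800 / 8 = 43.8600
β = Cov / Var(R_m) = 28.0700 / 43.8600 = 0.6400
E(R) = R_f + β × MRP = 5.0% + 0.6400 × 9.2% = 10.89%

10.89%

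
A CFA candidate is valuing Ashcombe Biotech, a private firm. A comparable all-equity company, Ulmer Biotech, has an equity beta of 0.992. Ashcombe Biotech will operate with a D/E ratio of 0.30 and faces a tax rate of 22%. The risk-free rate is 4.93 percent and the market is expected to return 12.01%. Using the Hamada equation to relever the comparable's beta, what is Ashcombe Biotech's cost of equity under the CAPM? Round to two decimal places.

β_L = β_U × [1 + (1 − t)(D/E)] = 0.992 × [1 + (1 − 0.22) × 0.30]
    = 0.992 × [1 + 0.78 × 0.30] = 0.992 × 1.2340 = 1.2241
MRP = 12.01% − 4.93% = 7.08%
E(R) = R_f + β_L × MRP = 4.93% + 1.2241 × 7.08% = 13.60%

13.60%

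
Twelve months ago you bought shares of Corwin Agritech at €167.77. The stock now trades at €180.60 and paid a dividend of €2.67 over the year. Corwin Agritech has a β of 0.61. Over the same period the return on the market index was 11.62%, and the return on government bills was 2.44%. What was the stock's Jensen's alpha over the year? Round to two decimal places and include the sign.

+1.20%

Realised HPR = (P1 + D1 − P0) / P0 = (180.60 + 2.67 − 167.77) / 167.77 = 15.50 / 167.77 = 9.2388%
MRP = 11.62% − 2.44% = 9.18%
CAPM required = R_f + β·MRP = 2.44% + 0.61 × 9.18% = 8.0398%
α = realised − required = 9.2388% − 8.0398% = +1.20%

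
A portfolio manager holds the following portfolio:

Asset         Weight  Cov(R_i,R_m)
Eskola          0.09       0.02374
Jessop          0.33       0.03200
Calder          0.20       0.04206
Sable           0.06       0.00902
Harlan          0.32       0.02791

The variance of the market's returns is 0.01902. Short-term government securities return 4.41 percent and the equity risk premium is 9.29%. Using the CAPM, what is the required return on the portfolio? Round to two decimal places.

19.35%

β_Eskola = 0.02374 / 0.01902 = 1.2482
β_Jessop = 0.03200 / 0.01902 = 1.6824
β_Calder = 0.04206 / 0.01902 = 2.2114
β_Sable = 0.00902 / 0.01902 = 0.4742
β_Harlan = 0.02791 / 0.01902 = 1.4674
β_P = Σ w_i β_i = 0.09×1.2482 + 0.33×1.6824 + 0.20×2.2114 + 0.06×0.4742 + 0.32×1.4674 = 1.6078
E(R_P) = R_f + β_P × MRP = 4.41% + 1.6078 × 9.29% = 19.35%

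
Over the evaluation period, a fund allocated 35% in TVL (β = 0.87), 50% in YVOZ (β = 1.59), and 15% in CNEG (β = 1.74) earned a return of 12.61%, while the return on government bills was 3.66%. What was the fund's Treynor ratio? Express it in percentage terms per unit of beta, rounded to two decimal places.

β_P = 0.35×0.87 + 0.50×1.59 + 0.15×1.74 = 1.3605
Treynor = (R_P − R_f) / β_P = (12.61% − 3.66%) / 1.3605 = 8.95% / 1.3605 = 6.58%

6.58%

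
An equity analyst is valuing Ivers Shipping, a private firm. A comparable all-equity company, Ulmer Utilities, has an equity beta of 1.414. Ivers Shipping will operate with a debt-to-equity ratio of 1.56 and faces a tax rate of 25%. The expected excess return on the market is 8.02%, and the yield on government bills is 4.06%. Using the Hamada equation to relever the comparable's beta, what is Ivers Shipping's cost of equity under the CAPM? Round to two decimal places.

28.67%

β_L = β_U × [1 + (1 − t)(D/E)] = 1.414 × [1 + (1 − 0.25) × 1.56]
    = 1.414 × [1 + 0.75 × 1.56] = 1.414 × 2.1700 = 3.0684
E(R) = R_f + β_L × MRP = 4.06% + 3.0684 × 8.02% = 28.67%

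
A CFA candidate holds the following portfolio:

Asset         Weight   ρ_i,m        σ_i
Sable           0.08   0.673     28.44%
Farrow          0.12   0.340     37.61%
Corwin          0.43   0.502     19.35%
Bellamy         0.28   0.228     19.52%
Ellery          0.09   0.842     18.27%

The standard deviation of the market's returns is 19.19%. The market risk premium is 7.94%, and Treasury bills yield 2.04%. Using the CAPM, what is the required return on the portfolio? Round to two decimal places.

β_Sable = 0.673 × 28.44% / 19.19% = 0.9974
β_Farrow = 0.340 × 37.61% / 19.19% = 0.6664
β_Corwin = 0.502 × 19.35% / 19.19% = 0.5062
β_Bellamy = 0.228 × 19.52% / 19.19% = 0.2319
β_Ellery = 0.842 × 18.27% / 19.19% = 0.8016
β_P = Σ w_i β_i = 0.08×0.9974 + 0.12×0.6664 + 0.43×0.5062 + 0.28×0.2319 + 0.09×0.8016 = 0.5145
E(R_P) = R_f + β_P × MRP = 2.04% + 0.5145 × 7.94% = 6.13%

6.13%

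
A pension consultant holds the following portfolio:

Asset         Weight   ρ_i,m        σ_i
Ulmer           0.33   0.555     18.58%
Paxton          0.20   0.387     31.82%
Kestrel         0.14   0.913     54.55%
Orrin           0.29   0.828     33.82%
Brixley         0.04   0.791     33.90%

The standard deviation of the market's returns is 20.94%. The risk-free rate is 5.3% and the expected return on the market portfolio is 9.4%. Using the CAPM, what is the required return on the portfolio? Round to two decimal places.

9.61%

β_Ulmer = 0.555 × 18.58% / 20.94% = 0.4924
β_Paxton = 0.387 × 31.82% / 20.94% = 0.5881
β_Kestrel = 0.913 × 54.55% / 20.94% = 2.3784
β_Orrin = 0.828 × 33.82% / 20.94% = 1.3373
β_Brixley = 0.791 × 33.90% / 20.94% = 1.2806
β_P = Σ w_i β_i = 0.33×0.4924 + 0.20×0.5881 + 0.14×2.3784 + 0.29×1.3373 + 0.04×1.2806 = 1.0521
MRP = 9.4% − 5.3% = 4.10%
E(R_P) = R_f + β_P × MRP = 5.3% + 1.0521 × 4.1% = 9.61%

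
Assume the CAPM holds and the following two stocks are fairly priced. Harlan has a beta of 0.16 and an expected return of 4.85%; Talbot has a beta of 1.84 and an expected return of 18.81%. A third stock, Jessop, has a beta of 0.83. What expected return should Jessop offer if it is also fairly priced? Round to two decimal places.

MRP (SML slope) = (18.81% − 4.85%) / (1.84 − 0.16) = 13.96% / 1.68 = 8.3095%
R_f (intercept) = 4.85% − 0.16 × 8.3095% = 3.5205%
E(R_Jessop) = R_f + β × MRP = 3.5205% + 0.83 × 8.3095% = 10.42%

10.42%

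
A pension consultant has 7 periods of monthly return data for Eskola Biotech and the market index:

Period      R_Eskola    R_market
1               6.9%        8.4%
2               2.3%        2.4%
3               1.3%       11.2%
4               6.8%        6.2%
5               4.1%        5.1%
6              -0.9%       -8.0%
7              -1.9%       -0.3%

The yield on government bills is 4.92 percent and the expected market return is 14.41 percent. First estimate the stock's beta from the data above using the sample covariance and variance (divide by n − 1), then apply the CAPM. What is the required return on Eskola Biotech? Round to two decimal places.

8.17%

Mean R_i = (6.9 + 2.3 + 1.3 + 6.8 + 4.1 − 0.9 − 1.9) / 7 = 2.6571%
Mean R_m = (8.4 + 2.4 + 11.2 + 6.2 + 5.1 − 8.0 − 0.3) / 7 = 3.5714%
Σ(R_i − R̄_i)(R_m − R̄_m) = 82.4514  ⇒  Cov = 82.4514 / 6 = 13.7419
Σ(R_m − R̄_m)² = 241.0143  ⇒  Var(R_m) = 241.0143 / 6 = 40.1691
β = Cov / Var(R_m) = 13.7419 / 40.1691 = 0.3421
MRP = 14.41% − 4.92% = 9.49%
E(R) = R_f + β × MRP = 4.92% + 0.3421 × 9.49% = 8.17%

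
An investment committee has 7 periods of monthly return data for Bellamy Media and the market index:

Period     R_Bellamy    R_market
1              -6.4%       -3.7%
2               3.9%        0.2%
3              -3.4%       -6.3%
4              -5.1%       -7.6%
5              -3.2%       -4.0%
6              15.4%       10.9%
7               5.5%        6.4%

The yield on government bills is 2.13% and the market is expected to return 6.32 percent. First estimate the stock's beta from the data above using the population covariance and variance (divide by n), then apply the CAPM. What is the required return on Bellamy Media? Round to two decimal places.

6.61%

Mean R_i = (-6.4 + 3.9 − 3.4 − 5.1 − 3.2 + 15.4 + 5.5) / 7 = 0.9571%
Mean R_m = (-3.7 + 0.2 − 6.3 − 7.6 − 4.0 + 10.9 + 6.4) / 7 = -0.5857%
Σ(R_i − R̄_i)(R_m − R̄_m) = 304.4243  ⇒  Cov = 304.4243 / 7 = 43.4892
Σ(R_m − R̄_m)² = 284.5486  ⇒  Var(R_m) = 284.5486 / 7 = 40.6498
β = Cov / Var(R_m) = 43.4892 / 40.6498 = 1.0699
MRP = 6.32% − 2.13% = 4.19%
E(R) = R_f + β × MRP = 2.13% + 1.0699 × 4.19% = 6.61%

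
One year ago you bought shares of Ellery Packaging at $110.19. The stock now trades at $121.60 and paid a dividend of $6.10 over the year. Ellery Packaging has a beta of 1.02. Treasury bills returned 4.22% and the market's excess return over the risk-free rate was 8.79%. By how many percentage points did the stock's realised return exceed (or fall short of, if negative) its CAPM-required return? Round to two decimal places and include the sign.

Realised HPR = (P1 + D1 − P0) / P0 = (121.60 + 6.10 − 110.19) / 110.19 = 17.51 / 110.19 = 15.8907%
CAPM required = R_f + β·MRP = 4.22% + 1.02 × 8.79% = 13.1858%
α = realised − required = 15.8907% − 13.1858% = +2.70%

+2.70%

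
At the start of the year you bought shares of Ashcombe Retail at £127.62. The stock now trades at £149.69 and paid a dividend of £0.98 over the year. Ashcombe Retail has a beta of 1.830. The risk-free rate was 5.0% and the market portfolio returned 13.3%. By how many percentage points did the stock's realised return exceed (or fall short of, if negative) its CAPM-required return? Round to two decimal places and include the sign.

-2.13%

Realised HPR = (P1 + D1 − P0) / P0 = (149.69 + 0.98 − 127.62) / 127.62 = 23.05 / 127.62 = 18.0614%
MRP = 13.3% − 5.0% = 8.30%
CAPM required = R_f + β·MRP = 5.0% + 1.830 × 8.3% = 20.1890%
α = realised − required = 18.0614% − 20.1890% = -2.13%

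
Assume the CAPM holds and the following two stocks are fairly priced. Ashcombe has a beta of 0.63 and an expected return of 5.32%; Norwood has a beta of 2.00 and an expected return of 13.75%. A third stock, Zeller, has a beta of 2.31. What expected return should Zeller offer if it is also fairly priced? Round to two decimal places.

MRP (SML slope) = (13.75% − 5.32%) / (2.00 − 0.63) = 8.43% / 1.37 = 6.1533%
R_f (intercept) = 5.32% − 0.63 × 6.1533% = 1.4434%
E(R_Zeller) = R_f + β × MRP = 1.4434% + 2.31 × 6.1533% = 15.66%

15.66%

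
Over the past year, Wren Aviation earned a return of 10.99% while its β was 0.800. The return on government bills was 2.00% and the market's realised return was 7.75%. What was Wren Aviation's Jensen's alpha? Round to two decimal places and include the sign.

Market excess return = 7.75% − 2.00% = 5.75%
CAPM benchmark = R_f + β(R_m − R_f) = 2.00% + 0.800 × 5.75% = 6.60000%
α = actual − benchmark = 10.99% − 6.60000% = +4.39%

+4.39%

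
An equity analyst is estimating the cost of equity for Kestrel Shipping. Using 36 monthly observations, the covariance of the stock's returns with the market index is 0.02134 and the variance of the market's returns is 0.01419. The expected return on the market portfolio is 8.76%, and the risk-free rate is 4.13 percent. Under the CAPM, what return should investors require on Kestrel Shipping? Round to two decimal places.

β = Cov(R_i, R_m) / Var(R_m) = 0.02134 / 0.01419 = 1.5039
MRP = 8.76% − 4.13% = 4.63%
E(R) = R_f + β × MRP = 4.13% + 1.5039 × 4.63% = 11.09%

11.09%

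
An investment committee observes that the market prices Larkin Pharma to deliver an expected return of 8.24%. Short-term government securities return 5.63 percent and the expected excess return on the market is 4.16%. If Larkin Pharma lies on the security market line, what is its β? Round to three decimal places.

0.627

β = (E(R) − R_f) / MRP = (8.24% − 5.63%) / 4.16% = 2.61% / 4.16% = 0.627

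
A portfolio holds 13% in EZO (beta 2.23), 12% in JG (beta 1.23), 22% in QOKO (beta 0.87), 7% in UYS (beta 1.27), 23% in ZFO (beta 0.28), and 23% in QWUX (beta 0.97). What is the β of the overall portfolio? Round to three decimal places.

1.005

β_P = Σ w_i β_i = 0.13×2.23 + 0.12×1.23 + 0.22×0.87 + 0.07×1.27 + 0.23×0.28 + 0.23×0.97 = 1.0053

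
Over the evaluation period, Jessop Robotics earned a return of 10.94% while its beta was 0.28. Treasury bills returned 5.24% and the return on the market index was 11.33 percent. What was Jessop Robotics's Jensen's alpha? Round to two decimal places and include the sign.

Market excess return = 11.33% − 5.24% = 6.09%
CAPM benchmark = R_f + β(R_m − R_f) = 5.24% + 0.28 × 6.09% = 6.9452%
α = actual − benchmark = 10.94% − 6.9452% = +3.99%

+3.99%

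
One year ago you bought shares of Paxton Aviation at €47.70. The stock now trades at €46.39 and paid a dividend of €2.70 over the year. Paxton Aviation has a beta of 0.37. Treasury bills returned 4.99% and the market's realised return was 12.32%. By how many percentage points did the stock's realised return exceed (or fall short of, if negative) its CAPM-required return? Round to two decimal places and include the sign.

-4.79%

Realised HPR = (P1 + D1 − P0) / P0 = (46.39 + 2.70 − 47.70) / 47.70 = 1.39 / 47.70 = 2.9140%
MRP = 12.32% − 4.99% = 7.33%
CAPM required = R_f + β·MRP = 4.99% + 0.37 × 7.33% = 7.7021%
α = realised − required = 2.9140% − 7.7021% = -4.79%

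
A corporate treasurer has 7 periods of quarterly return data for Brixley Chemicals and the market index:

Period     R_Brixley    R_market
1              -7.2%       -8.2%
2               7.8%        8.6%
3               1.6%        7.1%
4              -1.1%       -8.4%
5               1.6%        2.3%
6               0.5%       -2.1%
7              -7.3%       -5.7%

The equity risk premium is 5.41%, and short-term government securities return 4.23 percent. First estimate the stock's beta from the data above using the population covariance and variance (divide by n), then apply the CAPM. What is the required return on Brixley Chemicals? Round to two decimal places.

7.62%

Mean R_i = (-7.2 + 7.8 + 1.6 − 1.1 + 1.6 + 0.5 − 7.3) / 7 = -0.5857%
Mean R_m = (-8.2 + 8.6 + 7.1 − 8.4 + 2.3 − 2.1 − 5.7) / 7 = -0.9143%
Σ(R_i − R̄_i)(R_m − R̄_m) = 187.2114  ⇒  Cov = 187.2114 / 7 = 26.7445
Σ(R_m − R̄_m)² = 298.5086  ⇒  Var(R_m) = 298.5086 / 7 = 42.6441
β = Cov / Var(R_m) = 26.7445 / 42.6441 = 0.6272
E(R) = R_f + β × MRP = 4.23% + 0.6272 × 5.41% = 7.62%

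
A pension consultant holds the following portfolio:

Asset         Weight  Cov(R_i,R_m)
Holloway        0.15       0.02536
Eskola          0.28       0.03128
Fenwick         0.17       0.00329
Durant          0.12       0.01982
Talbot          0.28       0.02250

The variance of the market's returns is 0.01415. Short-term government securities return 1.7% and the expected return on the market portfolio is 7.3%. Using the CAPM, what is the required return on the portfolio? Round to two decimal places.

10.33%

β_Holloway = 0.02536 / 0.01415 = 1.7922
β_Eskola = 0.03128 / 0.01415 = 2.2106
β_Fenwick = 0.00329 / 0.01415 = 0.2325
β_Durant = 0.01982 / 0.01415 = 1.4007
β_Talbot = 0.02250 / 0.01415 = 1.5901
β_P = Σ w_i β_i = 0.15×1.7922 + 0.28×2.2106 + 0.17×0.2325 + 0.12×1.4007 + 0.28×1.5901 = 1.5406
MRP = 7.3% − 1.7% = 5.60%
E(R_P) = R_f + β_P × MRP = 1.7% + 1.5406 × 5.6% = 10.33%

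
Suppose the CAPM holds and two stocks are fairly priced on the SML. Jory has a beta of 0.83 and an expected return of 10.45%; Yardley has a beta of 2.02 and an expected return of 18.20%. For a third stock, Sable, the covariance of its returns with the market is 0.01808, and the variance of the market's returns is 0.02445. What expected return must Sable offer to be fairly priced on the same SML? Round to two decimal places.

9.86%

MRP = (18.20% − 10.45%) / (2.02 − 0.83) = 6.5126%
R_f = 10.45% − 0.83 × 6.5126% = 5.0445%
β_Sable = Cov / Var(R_m) = 0.01808 / 0.02445 = 0.7395
E(R_Sable) = R_f + β × MRP = 5.0445% + 0.7395 × 6.5126% = 9.86%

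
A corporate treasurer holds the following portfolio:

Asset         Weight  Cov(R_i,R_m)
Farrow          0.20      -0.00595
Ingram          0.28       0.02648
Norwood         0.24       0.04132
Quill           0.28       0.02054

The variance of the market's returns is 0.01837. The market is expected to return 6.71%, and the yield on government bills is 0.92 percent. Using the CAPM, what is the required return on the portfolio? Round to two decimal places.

7.82%

β_Farrow = -0.00595 / 0.01837 = -0.3239
β_Ingram = 0.02648 / 0.01837 = 1.4415
β_Norwood = 0.04132 / 0.01837 = 2.2493
β_Quill = 0.02054 / 0.01837 = 1.1181
β_P = Σ w_i β_i = 0.20×-0.3239 + 0.28×1.4415 + 0.24×2.2493 + 0.28×1.1181 = 1.1917
MRP = 6.71% − 0.92% = 5.79%
E(R_P) = R_f + β_P × MRP = 0.92% + 1.1917 × 5.79% = 7.82%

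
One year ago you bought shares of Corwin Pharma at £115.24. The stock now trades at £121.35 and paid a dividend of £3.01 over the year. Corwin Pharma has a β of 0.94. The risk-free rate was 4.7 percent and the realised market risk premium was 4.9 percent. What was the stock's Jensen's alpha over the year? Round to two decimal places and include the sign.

-1.39%

Realised HPR = (P1 + D1 − P0) / P0 = (121.35 + 3.01 − 115.24) / 115.24 = 9.12 / 115.24 = 7.9139%
CAPM required = R_f + β·MRP = 4.7% + 0.94 × 4.9% = 9.3060%
α = realised − required = 7.9139% − 9.3060% = -1.39%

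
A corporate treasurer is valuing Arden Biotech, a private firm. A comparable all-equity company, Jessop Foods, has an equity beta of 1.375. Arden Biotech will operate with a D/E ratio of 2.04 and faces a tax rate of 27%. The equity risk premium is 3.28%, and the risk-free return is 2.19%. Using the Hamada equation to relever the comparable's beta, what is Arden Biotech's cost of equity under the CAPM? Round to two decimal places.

13.42%

β_L = β_U × [1 + (1 − t)(D/E)] = 1.375 × [1 + (1 − 0.27) × 2.04]
    = 1.375 × [1 + 0.73 × 2.04] = 1.375 × 2.4892 = 3.4227
E(R) = R_f + β_L × MRP = 2.19% + 3.4227 × 3.28% = 13.42%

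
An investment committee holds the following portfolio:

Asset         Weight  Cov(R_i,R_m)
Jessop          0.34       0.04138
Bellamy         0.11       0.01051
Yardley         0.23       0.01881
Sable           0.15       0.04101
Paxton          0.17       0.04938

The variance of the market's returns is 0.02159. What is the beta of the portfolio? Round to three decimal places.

1.579

β_Jessop = 0.04138 / 0.02159 = 1.9166
β_Bellamy = 0.01051 / 0.02159 = 0.4868
β_Yardley = 0.01881 / 0.02159 = 0.8712
β_Sable = 0.04101 / 0.02159 = 1.8995
β_Paxton = 0.04938 / 0.02159 = 2.2872
β_P = Σ w_i β_i = 0.34×1.9166 + 0.11×0.4868 + 0.23×0.8712 + 0.15×1.8995 + 0.17×2.2872 = 1.5793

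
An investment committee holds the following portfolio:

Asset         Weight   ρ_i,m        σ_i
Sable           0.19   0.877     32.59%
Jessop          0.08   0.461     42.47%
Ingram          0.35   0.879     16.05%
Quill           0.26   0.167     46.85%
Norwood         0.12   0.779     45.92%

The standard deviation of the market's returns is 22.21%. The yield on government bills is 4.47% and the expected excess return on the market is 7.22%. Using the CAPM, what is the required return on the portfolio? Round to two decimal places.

10.41%

β_Sable = 0.877 × 32.59% / 22.21% = 1.2869
β_Jessop = 0.461 × 42.47% / 22.21% = 0.8815
β_Ingram = 0.879 × 16.05% / 22.21% = 0.6352
β_Quill = 0.167 × 46.85% / 22.21% = 0.3523
β_Norwood = 0.779 × 45.92% / 22.21% = 1.6106
β_P = Σ w_i β_i = 0.19×1.2869 + 0.08×0.8815 + 0.35×0.6352 + 0.26×0.3523 + 0.12×1.6106 = 0.8222
E(R_P) = R_f + β_P × MRP = 4.47% + 0.8222 × 7.22% = 10.41%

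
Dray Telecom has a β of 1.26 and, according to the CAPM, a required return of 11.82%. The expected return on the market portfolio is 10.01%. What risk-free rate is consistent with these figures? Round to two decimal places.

E(R) = R_f + β(E(R_m) − R_f) = R_f(1 − β) + β·E(R_m)
11.82% = R_f × (1 − 1.26) + 1.26 × 10.01%
11.82% = R_f × -0.26 + 12.6126%
R_f = (11.82% − 12.6126%) / -0.26 = 3.05%

3.05%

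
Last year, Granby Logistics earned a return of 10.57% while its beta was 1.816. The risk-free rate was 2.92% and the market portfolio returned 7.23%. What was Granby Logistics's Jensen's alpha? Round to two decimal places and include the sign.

-0.18%

Market excess return = 7.23% − 2.92% = 4.31%
CAPM benchmark = R_f + β(R_m − R_f) = 2.92% + 1.816 × 4.31% = 10.74696%
α = actual − benchmark = 10.57% − 10.74696% = -0.18%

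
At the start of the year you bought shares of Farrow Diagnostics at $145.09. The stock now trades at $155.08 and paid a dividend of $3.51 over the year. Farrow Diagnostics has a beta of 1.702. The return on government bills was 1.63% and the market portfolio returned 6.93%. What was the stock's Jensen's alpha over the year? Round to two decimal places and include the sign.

-1.35%

Realised HPR = (P1 + D1 − P0) / P0 = (155.08 + 3.51 − 145.09) / 145.09 = 13.50 / 145.09 = 9.3046%
MRP = 6.93% − 1.63% = 5.30%
CAPM required = R_f + β·MRP = 1.63% + 1.702 × 5.30% = 10.65060%
α = realised − required = 9.3046% − 10.65060% = -1.35%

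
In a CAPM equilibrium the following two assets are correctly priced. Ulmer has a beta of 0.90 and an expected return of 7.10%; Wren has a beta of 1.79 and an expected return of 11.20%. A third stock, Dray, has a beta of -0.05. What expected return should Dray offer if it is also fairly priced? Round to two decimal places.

MRP (SML slope) = (11.20% − 7.10%) / (1.79 − 0.90) = 4.10% / 0.89 = 4.6067%
R_f (intercept) = 7.10% − 0.90 × 4.6067% = 2.9540%
E(R_Dray) = R_f + β × MRP = 2.9540% + -0.05 × 4.6067% = 2.72%

2.72%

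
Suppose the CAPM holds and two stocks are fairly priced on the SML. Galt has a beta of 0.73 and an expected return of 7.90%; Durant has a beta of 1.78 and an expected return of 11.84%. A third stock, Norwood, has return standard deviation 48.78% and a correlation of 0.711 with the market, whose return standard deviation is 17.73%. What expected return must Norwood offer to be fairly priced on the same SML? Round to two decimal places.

MRP = (11.84% − 7.90%) / (1.78 − 0.73) = 3.7524%
R_f = 7.90% − 0.73 × 3.7524% = 5.1607%
β_Norwood = ρ·σ_i/σ_m = 0.711 × 48.78 / 17.73 = 1.9562
E(R_Norwood) = R_f + β × MRP = 5.1607% + 1.9562 × 3.7524% = 12.50%

12.50%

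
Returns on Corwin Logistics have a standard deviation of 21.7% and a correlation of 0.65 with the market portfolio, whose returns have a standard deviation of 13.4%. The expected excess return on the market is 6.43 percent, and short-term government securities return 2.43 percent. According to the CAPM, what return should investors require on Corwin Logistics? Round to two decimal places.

β = ρ × σ_i / σ_m = 0.65 × 21.7% / 13.4% = 1.0526
E(R) = 2.43% + 1.0526 × 6.43% = 9.20%

9.20%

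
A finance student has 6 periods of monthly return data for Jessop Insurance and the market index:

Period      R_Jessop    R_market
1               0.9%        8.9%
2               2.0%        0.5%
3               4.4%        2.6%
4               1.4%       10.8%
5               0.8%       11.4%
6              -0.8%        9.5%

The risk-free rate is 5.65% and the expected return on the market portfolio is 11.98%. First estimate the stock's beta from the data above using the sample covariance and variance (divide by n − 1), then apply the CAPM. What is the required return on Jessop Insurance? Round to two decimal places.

Mean R_i = (0.9 + 2.0 + 4.4 + 1.4 + 0.8 − 0.8) / 6 = 1.4500%
Mean R_m = (8.9 + 0.5 + 2.6 + 10.8 + 11.4 + 9.5) / 6 = 7.2833%
Σ(R_i − R̄_i)(R_m − R̄_m) = -26.2750  ⇒  Cov = -26.2750 / 5 = -5.2550
Σ(R_m − R̄_m)² = 104.7883  ⇒  Var(R_m) = 104.7883 / 5 = 20.9577
β = Cov / Var(R_m) = -5.2550 / 20.9577 = -0.2507
MRP = 11.98% − 5.65% = 6.33%
E(R) = R_f + β × MRP = 5.65% + -0.2507 × 6.33% = 4.06%

4.06%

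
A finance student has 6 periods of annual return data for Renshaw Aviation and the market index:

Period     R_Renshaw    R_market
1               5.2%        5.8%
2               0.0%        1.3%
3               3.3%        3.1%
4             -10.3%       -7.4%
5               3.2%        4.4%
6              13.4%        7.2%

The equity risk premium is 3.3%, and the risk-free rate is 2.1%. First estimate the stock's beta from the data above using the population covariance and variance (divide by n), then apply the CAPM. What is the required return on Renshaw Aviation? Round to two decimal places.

6.74%

Mean R_i = (5.2 + 0.0 + 3.3 − 10.3 + 3.2 + 13.4) / 6 = 2.4667%
Mean R_m = (5.8 + 1.3 + 3.1 − 7.4 + 4.4 + 7.2) / 6 = 2.4000%
Σ(R_i − R̄_i)(R_m − R̄_m) = 191.6500  ⇒  Cov = 191.6500 / 6 = 31.9417
Σ(R_m − R̄_m)² = 136.3400  ⇒  Var(R_m) = 136.3400 / 6 = 22.7233
β = Cov / Var(R_m) = 31.9417 / 22.7233 = 1.4057
E(R) = R_f + β × MRP = 2.1% + 1.4057 × 3.3% = 6.74%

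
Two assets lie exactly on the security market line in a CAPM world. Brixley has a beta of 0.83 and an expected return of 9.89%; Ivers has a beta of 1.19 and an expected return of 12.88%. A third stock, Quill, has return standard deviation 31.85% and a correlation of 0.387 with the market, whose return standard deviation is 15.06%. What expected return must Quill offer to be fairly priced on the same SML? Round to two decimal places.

MRP = (12.88% − 9.89%) / (1.19 − 0.83) = 8.3056%
R_f = 9.89% − 0.83 × 8.3056% = 2.9964%
β_Quill = ρ·σ_i/σ_m = 0.387 × 31.85 / 15.06 = 0.8185
E(R_Quill) = R_f + β × MRP = 2.9964% + 0.8185 × 8.3056% = 9.79%

9.79%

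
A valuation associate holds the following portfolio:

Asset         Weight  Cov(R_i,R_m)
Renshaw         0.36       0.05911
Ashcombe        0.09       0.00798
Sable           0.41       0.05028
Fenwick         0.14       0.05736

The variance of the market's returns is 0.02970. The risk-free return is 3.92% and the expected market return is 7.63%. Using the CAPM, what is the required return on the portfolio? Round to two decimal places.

β_Renshaw = 0.05911 / 0.02970 = 1.9902
β_Ashcombe = 0.00798 / 0.02970 = 0.2687
β_Sable = 0.05028 / 0.02970 = 1.6929
β_Fenwick = 0.05736 / 0.02970 = 1.9313
β_P = Σ w_i β_i = 0.36×1.9902 + 0.09×0.2687 + 0.41×1.6929 + 0.14×1.9313 = 1.7051
MRP = 7.63% − 3.92% = 3.71%
E(R_P) = R_f + β_P × MRP = 3.92% + 1.7051 × 3.71% = 10.25%

10.25%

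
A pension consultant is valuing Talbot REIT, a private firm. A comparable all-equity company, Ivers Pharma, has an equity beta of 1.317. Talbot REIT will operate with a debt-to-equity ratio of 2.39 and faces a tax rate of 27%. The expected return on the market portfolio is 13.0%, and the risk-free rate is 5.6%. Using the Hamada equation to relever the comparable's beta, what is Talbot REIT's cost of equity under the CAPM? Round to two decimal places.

32.35%

β_L = β_U × [1 + (1 − t)(D/E)] = 1.317 × [1 + (1 − 0.27) × 2.39]
    = 1.317 × [1 + 0.73 × 2.39] = 1.317 × 2.7447 = 3.6148
MRP = 13.0% − 5.6% = 7.40%
E(R) = R_f + β_L × MRP = 5.6% + 3.6148 × 7.4% = 32.35%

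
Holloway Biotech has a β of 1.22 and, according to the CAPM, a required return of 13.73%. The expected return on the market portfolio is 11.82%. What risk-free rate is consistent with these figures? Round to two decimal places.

E(R) = R_f + β(E(R_m) − R_f) = R_f(1 − β) + β·E(R_m)
13.73% = R_f × (1 − 1.22) + 1.22 × 11.82%
13.73% = R_f × -0.22 + 14.4204%
R_f = (13.73% − 14.4204%) / -0.22 = 3.14%

3.14%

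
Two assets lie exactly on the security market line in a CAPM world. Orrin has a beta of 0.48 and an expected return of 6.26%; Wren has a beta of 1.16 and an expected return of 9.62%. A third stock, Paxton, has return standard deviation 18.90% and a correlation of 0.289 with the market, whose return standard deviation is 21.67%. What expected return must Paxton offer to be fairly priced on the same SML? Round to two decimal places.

5.13%

MRP = (9.62% − 6.26%) / (1.16 − 0.48) = 4.9412%
R_f = 6.26% − 0.48 × 4.9412% = 3.8882%
β_Paxton = ρ·σ_i/σ_m = 0.289 × 18.90 / 21.67 = 0.2521
E(R_Paxton) = R_f + β × MRP = 3.8882% + 0.2521 × 4.9412% = 5.13%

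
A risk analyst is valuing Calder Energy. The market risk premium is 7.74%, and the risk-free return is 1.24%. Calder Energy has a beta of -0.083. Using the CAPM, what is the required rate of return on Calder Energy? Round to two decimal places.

0.60%

E(R) = R_f + β × MRP = 1.24% + -0.083 × 7.74% = 0.60%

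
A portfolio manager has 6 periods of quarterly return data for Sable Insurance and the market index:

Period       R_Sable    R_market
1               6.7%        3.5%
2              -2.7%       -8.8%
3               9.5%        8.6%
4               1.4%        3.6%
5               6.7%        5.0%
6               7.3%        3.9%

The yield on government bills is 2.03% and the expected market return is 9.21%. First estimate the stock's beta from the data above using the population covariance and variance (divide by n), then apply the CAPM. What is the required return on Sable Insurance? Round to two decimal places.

Mean R_i = (6.7 − 2.7 + 9.5 + 1.4 + 6.7 + 7.3) / 6 = 4.8167%
Mean R_m = (3.5 − 8.8 + 8.6 + 3.6 + 5.0 + 3.9) / 6 = 2.6333%
Σ(R_i − R̄_i)(R_m − R̄_m) = 119.8167  ⇒  Cov = 119.8167 / 6 = 19.9695
Σ(R_m − R̄_m)² = 175.2133  ⇒  Var(R_m) = 175.2133 / 6 = 29.2022
β = Cov / Var(R_m) = 19.9695 / 29.2022 = 0.6838
MRP = 9.21% − 2.03% = 7.18%
E(R) = R_f + β × MRP = 2.03% + 0.6838 × 7.18% = 6.94%

6.94%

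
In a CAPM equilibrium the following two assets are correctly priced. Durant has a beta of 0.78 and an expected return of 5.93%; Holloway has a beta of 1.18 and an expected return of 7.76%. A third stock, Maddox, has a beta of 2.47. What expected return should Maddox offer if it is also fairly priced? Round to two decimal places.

13.66%

MRP (SML slope) = (7.76% − 5.93%) / (1.18 − 0.78) = 1.83% / 0.40 = 4.5750%
R_f (intercept) = 5.93% − 0.78 × 4.5750% = 2.3615%
E(R_Maddox) = R_f + β × MRP = 2.3615% + 2.47 × 4.5750% = 13.66%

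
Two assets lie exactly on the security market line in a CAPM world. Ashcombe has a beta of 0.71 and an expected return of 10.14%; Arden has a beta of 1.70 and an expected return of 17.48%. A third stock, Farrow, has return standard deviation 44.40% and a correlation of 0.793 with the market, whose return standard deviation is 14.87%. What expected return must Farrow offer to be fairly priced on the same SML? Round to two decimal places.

MRP = (17.48% − 10.14%) / (1.70 − 0.71) = 7.4141%
R_f = 10.14% − 0.71 × 7.4141% = 4.8760%
β_Farrow = ρ·σ_i/σ_m = 0.793 × 44.40 / 14.87 = 2.3678
E(R_Farrow) = R_f + β × MRP = 4.8760% + 2.3678 × 7.4141% = 22.43%

22.43%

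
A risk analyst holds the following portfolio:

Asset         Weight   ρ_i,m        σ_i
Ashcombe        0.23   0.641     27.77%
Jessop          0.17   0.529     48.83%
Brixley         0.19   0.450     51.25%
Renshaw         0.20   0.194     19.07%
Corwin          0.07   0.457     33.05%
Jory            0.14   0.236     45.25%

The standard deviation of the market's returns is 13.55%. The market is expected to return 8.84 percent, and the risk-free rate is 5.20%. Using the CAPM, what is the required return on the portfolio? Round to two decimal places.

9.54%

β_Ashcombe = 0.641 × 27.77% / 13.55% = 1.3137
β_Jessop = 0.529 × 48.83% / 13.55% = 1.9064
β_Brixley = 0.450 × 51.25% / 13.55% = 1.7020
β_Renshaw = 0.194 × 19.07% / 13.55% = 0.2730
β_Corwin = 0.457 × 33.05% / 13.55% = 1.1147
β_Jory = 0.236 × 45.25% / 13.55% = 0.7881
β_P = Σ w_i β_i = 0.23×1.3137 + 0.17×1.9064 + 0.19×1.7020 + 0.20×0.2730 + 0.07×1.1147 + 0.14×0.7881 = 1.1926
MRP = 8.84% − 5.20% = 3.64%
E(R_P) = R_f + β_P × MRP = 5.20% + 1.1926 × 3.64% = 9.54%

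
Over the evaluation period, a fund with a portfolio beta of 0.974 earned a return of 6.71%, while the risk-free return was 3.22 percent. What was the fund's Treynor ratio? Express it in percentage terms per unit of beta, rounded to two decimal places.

Treynor = (R_P − R_f) / β_P = (6.71% − 3.22%) / 0.9740 = 3.49% / 0.9740 = 3.58%

3.58%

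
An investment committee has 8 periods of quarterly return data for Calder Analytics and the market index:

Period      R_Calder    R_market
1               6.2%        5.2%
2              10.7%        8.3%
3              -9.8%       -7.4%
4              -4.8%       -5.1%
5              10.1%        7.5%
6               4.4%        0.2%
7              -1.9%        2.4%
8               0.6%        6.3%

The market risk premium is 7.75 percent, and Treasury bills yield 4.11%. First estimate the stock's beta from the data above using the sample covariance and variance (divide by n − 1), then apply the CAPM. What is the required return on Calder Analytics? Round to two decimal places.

12.49%

Mean R_i = (6.2 + 10.7 − 9.8 − 4.8 + 10.1 + 4.4 − 1.9 + 0.6) / 8 = 1.9375%
Mean R_m = (5.2 + 8.3 − 7.4 − 5.1 + 7.5 + 0.2 + 2.4 + 6.3) / 8 = 2.1750%
Σ(R_i − R̄_i)(R_m − R̄_m) = 260.1875  ⇒  Cov = 260.1875 / 7 = 37.1696
Σ(R_m − R̄_m)² = 240.5950  ⇒  Var(R_m) = 240.5950 / 7 = 34.3707
β = Cov / Var(R_m) = 37.1696 / 34.3707 = 1.0814
E(R) = R_f + β × MRP = 4.11% + 1.0814 × 7.75% = 12.49%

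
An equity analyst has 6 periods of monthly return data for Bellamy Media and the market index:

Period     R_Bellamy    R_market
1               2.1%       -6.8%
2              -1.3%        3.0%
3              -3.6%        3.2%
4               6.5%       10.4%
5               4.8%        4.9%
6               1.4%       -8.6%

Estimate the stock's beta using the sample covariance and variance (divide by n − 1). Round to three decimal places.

Mean R_i = (2.1 − 1.3 − 3.6 + 6.5 + 4.8 + 1.4) / 6 = 1.6500%
Mean R_m = (-6.8 + 3.0 + 3.2 + 10.4 + 4.9 − 8.6) / 6 = 1.0167%
Σ(R_i − R̄_i)(R_m − R̄_m) = 39.3150  ⇒  Cov = 39.3150 / 5 = 7.8630
Σ(R_m − R̄_m)² = 265.4083  ⇒  Var(R_m) = 265.4083 / 5 = 53.0817
β = Cov / Var(R_m) = 7.8630 / 53.0817 = 0.1481

0.148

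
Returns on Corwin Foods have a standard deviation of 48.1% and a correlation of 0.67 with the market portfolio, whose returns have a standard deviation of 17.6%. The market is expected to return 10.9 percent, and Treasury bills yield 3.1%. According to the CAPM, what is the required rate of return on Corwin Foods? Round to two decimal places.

β = ρ × σ_i / σ_m = 0.67 × 48.1% / 17.6% = 1.8311
MRP = 10.9% − 3.1% = 7.80%
E(R) = 3.1% + 1.8311 × 7.8% = 17.38%

17.38%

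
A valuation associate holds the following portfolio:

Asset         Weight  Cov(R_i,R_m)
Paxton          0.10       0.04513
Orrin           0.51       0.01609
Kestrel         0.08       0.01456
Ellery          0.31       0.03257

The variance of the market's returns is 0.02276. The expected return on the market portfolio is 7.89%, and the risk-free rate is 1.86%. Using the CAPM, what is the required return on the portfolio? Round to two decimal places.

8.21%

β_Paxton = 0.04513 / 0.02276 = 1.9829
β_Orrin = 0.01609 / 0.02276 = 0.7069
β_Kestrel = 0.01456 / 0.02276 = 0.6397
β_Ellery = 0.03257 / 0.02276 = 1.4310
β_P = Σ w_i β_i = 0.10×1.9829 + 0.51×0.7069 + 0.08×0.6397 + 0.31×1.4310 = 1.0536
MRP = 7.89% − 1.86% = 6.03%
E(R_P) = R_f + β_P × MRP = 1.86% + 1.0536 × 6.03% = 8.21%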